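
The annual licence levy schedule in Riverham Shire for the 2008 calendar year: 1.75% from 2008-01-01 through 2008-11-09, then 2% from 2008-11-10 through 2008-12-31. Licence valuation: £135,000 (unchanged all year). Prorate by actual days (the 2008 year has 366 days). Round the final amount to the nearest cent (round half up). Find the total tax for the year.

2008-01-01 to 2008-11-09: 314 days at 1.75% → £135,000 × 1.75% × 314/366 = £2,026.8443
2008-11-10 to 2008-12-31: 52 days at 2% → £135,000 × 2% × 52/366 = £383.6066
Total = £2,410.4508

£2,410.45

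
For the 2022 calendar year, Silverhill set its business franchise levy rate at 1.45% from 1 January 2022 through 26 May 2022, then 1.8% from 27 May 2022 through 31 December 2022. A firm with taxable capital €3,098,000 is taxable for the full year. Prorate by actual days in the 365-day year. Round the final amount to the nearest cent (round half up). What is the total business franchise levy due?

1 January – 26 May 2022: 146 days at 1.45% → €3,098,000 × 1.45% × 146/365 = €17,968.4000
27 May – 31 December 2022: 219 days at 1.8% → €3,098,000 × 1.8% × 219/365 = €33,458.4000
Total = €51,426.8000

€51,426.80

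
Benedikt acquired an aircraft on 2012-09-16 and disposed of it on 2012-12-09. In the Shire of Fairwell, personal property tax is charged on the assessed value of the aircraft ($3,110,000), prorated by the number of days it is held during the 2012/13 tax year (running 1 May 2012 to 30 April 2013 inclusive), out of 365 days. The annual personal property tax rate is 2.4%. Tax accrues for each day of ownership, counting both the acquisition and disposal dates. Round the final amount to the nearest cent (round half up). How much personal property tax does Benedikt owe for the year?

Days held (2012-09-16 to 2012-12-09): 85 out of 365
Tax = $3,110,000 × 2.4% × 85/365 = $17,381.9178

$17,381.92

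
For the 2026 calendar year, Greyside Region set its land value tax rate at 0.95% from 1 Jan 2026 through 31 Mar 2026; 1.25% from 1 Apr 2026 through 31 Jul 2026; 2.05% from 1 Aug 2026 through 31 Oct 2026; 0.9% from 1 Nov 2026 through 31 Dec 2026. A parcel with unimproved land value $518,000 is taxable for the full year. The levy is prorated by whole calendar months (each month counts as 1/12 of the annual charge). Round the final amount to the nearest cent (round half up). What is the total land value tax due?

1 Jan – 31 Mar 2026: 3 months at 0.95% → $518,000 × 0.95% × 3/12 = $1,230.2500
1 Apr – 31 Jul 2026: 4 months at 1.25% → $518,000 × 1.25% × 4/12 = $2,158.3333
1 Aug – 31 Oct 2026: 3 months at 2.05% → $518,000 × 2.05% × 3/12 = $2,654.7500
1 Nov – 31 Dec 2026: 2 months at 0.9% → $518,000 × 0.9% × 2/12 = $777.0000
Total = $6,820.3333

$6,820.33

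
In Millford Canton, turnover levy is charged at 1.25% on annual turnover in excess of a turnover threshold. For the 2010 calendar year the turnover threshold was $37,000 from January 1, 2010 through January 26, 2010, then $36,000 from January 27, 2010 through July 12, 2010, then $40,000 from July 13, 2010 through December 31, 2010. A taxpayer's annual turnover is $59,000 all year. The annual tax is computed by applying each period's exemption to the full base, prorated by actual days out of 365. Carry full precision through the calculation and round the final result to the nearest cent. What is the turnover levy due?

January 1 – January 26, 2010: 26 days, exemption $37,000 → ($59,000 − $37,000) × 1.25% × 26/365 = $19.5890
January 27 – July 12, 2010: 167 days, exemption $36,000 → ($59,000 − $36,000) × 1.25% × 167/365 = $131.5411
July 13 – December 31, 2010: 172 days, exemption $40,000 → ($59,000 − $40,000) × 1.25% × 172/365 = $111.9178
Total = $263.0479

$263.05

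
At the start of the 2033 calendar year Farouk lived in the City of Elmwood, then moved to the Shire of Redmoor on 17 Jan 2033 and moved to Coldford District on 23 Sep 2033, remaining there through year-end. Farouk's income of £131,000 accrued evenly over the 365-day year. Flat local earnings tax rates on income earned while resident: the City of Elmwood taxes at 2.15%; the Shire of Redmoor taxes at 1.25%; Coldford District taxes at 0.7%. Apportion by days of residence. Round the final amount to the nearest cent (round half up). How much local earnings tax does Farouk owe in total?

The City of Elmwood, 1 Jan – 16 Jan 2033: 16 days → £131,000 × 2.15% × 16/365 = £123.4630
The Shire of Redmoor, 17 Jan – 22 Sep 2033: 249 days → £131,000 × 1.25% × 249/365 = £1,117.0890
Coldford District, 23 Sep – 31 Dec 2033: 100 days → £131,000 × 0.7% × 100/365 = £251.2329
Total = £1,491.7849

£1,491.78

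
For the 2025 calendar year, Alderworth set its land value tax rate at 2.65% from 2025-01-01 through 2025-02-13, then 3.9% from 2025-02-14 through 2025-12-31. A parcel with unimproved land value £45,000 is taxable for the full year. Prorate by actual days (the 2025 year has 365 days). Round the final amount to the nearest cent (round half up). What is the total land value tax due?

£1,687.19

2025-01-01 to 2025-02-13: 44 days at 2.65% → £45,000 × 2.65% × 44/365 = £143.7534
2025-02-14 to 2025-12-31: 321 days at 3.9% → £45,000 × 3.9% × 321/365 = £1,543.4384
Total = £1,687.1918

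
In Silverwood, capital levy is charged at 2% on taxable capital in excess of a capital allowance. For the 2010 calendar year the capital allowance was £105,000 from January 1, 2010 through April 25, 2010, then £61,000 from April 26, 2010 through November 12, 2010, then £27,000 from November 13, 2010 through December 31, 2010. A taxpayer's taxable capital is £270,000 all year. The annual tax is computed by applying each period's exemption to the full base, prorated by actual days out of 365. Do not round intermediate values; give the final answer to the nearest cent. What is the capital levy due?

January 1 – April 25, 2010: 115 days, exemption £105,000 → (£270,000 − £105,000) × 2% × 115/365 = £1,039.7260
April 26 – November 12, 2010: 201 days, exemption £61,000 → (£270,000 − £61,000) × 2% × 201/365 = £2,301.8630
November 13 – December 31, 2010: 49 days, exemption £27,000 → (£270,000 − £27,000) × 2% × 49/365 = £652.4384
Total = £3,994.0274

£3,994.03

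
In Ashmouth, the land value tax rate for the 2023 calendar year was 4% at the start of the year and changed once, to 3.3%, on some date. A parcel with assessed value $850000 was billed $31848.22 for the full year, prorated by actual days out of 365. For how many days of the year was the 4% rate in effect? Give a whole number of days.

233 days

Let d = days at the first rate; then 365 − d days at the second rate.
$850000 × [4%·d + 3.3%·(365−d)] / 365 = $31848.22
Solving gives d = 233, so the new rate took effect on 22 Aug 2023.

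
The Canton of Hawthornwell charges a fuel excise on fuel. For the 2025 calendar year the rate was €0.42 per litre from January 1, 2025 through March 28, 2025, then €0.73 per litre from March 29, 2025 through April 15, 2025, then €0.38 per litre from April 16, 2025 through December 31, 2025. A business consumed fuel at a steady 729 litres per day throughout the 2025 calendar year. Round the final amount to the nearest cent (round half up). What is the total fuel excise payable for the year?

€108,241.92

January 1 – March 28, 2025: 87 days × 729 litres/day = 63,423 litres at €0.42/litre → €26,637.66
March 29 – April 15, 2025: 18 days × 729 litres/day = 13,122 litres at €0.73/litre → €9,579.06
April 16 – December 31, 2025: 260 days × 729 litres/day = 189,540 litres at €0.38/litre → €72,025.20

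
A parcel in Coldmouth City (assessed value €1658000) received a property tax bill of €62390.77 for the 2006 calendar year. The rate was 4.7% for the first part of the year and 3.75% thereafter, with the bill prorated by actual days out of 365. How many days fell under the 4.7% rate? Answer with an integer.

5 days

Let d = days at the first rate; then 365 − d days at the second rate.
€1658000 × [4.7%·d + 3.75%·(365−d)] / 365 = €62390.77
Solving gives d = 5, so the new rate took effect on 6 Jan 2006.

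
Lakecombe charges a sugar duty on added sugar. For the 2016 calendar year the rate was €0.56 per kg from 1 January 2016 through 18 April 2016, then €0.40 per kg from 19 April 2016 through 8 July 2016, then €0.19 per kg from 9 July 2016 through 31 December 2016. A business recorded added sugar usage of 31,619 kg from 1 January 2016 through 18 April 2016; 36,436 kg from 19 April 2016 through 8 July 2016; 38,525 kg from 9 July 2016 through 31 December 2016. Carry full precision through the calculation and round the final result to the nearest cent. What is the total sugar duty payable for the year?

€39600.79

1 January – 18 April 2016: 31,619 kg at €0.56/kg → €17706.64
19 April – 8 July 2016: 36,436 kg at €0.40/kg → €14574.40
9 July – 31 December 2016: 38,525 kg at €0.19/kg → €7319.75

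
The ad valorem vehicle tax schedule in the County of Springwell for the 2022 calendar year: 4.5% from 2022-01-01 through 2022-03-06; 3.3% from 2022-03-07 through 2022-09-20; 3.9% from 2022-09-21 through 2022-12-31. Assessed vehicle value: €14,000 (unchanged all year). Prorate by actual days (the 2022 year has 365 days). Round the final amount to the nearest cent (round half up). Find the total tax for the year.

€515.39

2022-01-01 to 2022-03-06: 65 days at 4.5% → €14,000 × 4.5% × 65/365 = €112.1918
2022-03-07 to 2022-09-20: 198 days at 3.3% → €14,000 × 3.3% × 198/365 = €250.6192
2022-09-21 to 2022-12-31: 102 days at 3.9% → €14,000 × 3.9% × 102/365 = €152.5808
Total = €515.3918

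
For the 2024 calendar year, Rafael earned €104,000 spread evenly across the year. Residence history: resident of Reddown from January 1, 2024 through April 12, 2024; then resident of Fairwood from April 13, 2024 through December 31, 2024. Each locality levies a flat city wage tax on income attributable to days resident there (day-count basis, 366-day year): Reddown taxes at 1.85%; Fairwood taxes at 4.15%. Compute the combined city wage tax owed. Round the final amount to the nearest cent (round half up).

Reddown, January 1 – April 12, 2024: 103 days → €104,000 × 1.85% × 103/366 = €541.4536
Fairwood, April 13 – December 31, 2024: 263 days → €104,000 × 4.15% × 263/366 = €3,101.3880
Total = €3,642.8415

€3,642.84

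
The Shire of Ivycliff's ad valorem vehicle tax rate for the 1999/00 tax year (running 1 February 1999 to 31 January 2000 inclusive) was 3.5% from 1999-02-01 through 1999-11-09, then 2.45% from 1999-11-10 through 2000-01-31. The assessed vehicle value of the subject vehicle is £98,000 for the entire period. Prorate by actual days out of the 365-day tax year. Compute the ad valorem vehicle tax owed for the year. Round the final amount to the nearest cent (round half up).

£3,196.01

1999-02-01 to 1999-11-09: 282 days at 3.5% → £98,000 × 3.5% × 282/365 = £2,650.0274
1999-11-10 to 2000-01-31: 83 days at 2.45% → £98,000 × 2.45% × 83/365 = £545.9808
Total = £3,196.0082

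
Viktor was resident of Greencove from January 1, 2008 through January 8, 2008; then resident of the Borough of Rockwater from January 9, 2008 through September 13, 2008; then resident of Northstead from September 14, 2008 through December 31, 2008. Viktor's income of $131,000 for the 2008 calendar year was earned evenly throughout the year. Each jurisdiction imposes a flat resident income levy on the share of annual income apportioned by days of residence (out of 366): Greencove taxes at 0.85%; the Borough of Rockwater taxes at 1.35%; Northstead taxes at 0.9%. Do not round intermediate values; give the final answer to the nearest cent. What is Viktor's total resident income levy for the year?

$1,578.62

Greencove, January 1 – January 8, 2008: 8 days → $131,000 × 0.85% × 8/366 = $24.3388
The Borough of Rockwater, January 9 – September 13, 2008: 249 days → $131,000 × 1.35% × 249/366 = $1,203.1598
Northstead, September 14 – December 31, 2008: 109 days → $131,000 × 0.9% × 109/366 = $351.1230
Total = $1,578.6216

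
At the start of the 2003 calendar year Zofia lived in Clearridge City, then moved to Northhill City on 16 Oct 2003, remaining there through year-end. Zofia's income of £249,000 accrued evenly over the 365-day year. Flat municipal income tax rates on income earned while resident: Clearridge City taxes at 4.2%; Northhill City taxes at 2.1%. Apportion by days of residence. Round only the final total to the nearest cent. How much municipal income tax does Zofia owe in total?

Clearridge City, 1 Jan – 15 Oct 2003: 288 days → £249,000 × 4.2% × 288/365 = £8,251.7918
Northhill City, 16 Oct – 31 Dec 2003: 77 days → £249,000 × 2.1% × 77/365 = £1,103.1041
Total = £9,354.8959

£9,354.90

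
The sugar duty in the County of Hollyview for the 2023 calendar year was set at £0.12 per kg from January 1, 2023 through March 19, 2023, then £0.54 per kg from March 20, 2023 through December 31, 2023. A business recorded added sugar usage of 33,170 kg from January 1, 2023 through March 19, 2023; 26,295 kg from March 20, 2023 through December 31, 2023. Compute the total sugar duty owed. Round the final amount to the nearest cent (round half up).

January 1 – March 19, 2023: 33,170 kg at £0.12/kg → £3,980.40
March 20 – December 31, 2023: 26,295 kg at £0.54/kg → £14,199.30

£18,179.70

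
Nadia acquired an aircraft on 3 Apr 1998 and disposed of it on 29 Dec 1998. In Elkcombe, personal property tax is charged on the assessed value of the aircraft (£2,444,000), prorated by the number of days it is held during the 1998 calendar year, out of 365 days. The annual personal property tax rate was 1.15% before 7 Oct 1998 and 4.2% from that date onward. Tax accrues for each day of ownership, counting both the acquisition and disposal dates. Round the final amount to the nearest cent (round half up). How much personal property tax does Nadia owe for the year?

3 Apr – 6 Oct 1998: 187 days at 1.15% → £2,444,000 × 1.15% × 187/365 = £14,399.5123
7 Oct – 29 Dec 1998: 84 days at 4.2% → £2,444,000 × 4.2% × 84/365 = £23,623.1014
Total = £38,022.6137

£38,022.61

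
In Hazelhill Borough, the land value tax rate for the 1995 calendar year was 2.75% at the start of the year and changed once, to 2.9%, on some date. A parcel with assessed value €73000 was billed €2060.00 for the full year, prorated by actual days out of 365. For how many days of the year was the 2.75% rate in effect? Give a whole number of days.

Let d = days at the first rate; then 365 − d days at the second rate.
€73000 × [2.75%·d + 2.9%·(365−d)] / 365 = €2060.00
Solving gives d = 190, so the new rate took effect on 10 Jul 1995.

190 days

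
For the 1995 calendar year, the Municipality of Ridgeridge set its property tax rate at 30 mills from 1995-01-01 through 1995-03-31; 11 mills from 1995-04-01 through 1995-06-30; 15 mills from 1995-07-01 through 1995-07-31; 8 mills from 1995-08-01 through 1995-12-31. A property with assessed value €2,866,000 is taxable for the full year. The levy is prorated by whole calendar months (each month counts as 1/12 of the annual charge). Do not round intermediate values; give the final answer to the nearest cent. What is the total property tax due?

1995-01-01 to 1995-03-31: 3 months at 30 mills → €2,866,000 × 3% × 3/12 = €21,495.0000
1995-04-01 to 1995-06-30: 3 months at 11 mills → €2,866,000 × 1.1% × 3/12 = €7,881.5000
1995-07-01 to 1995-07-31: 1 month at 15 mills → €2,866,000 × 1.5% × 1/12 = €3,582.5000
1995-08-01 to 1995-12-31: 5 months at 8 mills → €2,866,000 × 0.8% × 5/12 = €9,553.3333
Total = €42,512.3333

€42,512.33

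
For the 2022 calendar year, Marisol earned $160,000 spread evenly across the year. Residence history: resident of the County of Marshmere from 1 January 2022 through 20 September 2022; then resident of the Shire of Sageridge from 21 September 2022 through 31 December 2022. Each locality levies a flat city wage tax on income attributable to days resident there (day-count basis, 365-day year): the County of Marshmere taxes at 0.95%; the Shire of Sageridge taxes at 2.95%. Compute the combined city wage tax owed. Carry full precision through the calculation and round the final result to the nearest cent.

$2,414.25

The County of Marshmere, 1 January – 20 September 2022: 263 days → $160,000 × 0.95% × 263/365 = $1,095.2329
The Shire of Sageridge, 21 September – 31 December 2022: 102 days → $160,000 × 2.95% × 102/365 = $1,319.0137
Total = $2,414.2466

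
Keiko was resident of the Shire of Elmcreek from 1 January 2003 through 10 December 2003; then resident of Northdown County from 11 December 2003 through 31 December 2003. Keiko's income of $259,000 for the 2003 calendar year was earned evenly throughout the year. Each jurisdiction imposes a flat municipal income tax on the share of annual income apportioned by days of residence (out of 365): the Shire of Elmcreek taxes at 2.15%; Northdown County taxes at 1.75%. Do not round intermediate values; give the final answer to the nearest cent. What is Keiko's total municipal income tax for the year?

$5,508.89

The Shire of Elmcreek, 1 January – 10 December 2003: 344 days → $259,000 × 2.15% × 344/365 = $5,248.1205
Northdown County, 11 December – 31 December 2003: 21 days → $259,000 × 1.75% × 21/365 = $260.7740
Total = $5,508.8945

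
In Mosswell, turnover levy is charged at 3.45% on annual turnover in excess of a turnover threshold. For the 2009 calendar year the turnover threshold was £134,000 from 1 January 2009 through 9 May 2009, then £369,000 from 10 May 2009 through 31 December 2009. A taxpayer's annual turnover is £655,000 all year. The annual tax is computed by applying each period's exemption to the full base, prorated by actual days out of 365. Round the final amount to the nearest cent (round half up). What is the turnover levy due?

£12,732.39

1 January – 9 May 2009: 129 days, exemption £134,000 → (£655,000 − £134,000) × 3.45% × 129/365 = £6,352.6315
10 May – 31 December 2009: 236 days, exemption £369,000 → (£655,000 − £369,000) × 3.45% × 236/365 = £6,379.7589
Total = £12,732.3904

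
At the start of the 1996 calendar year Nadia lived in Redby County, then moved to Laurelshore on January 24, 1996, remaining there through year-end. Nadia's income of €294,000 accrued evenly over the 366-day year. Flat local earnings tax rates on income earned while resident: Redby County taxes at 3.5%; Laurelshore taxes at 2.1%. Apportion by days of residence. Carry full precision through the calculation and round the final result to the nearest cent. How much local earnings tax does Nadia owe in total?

€6,432.66

Redby County, January 1 – January 23, 1996: 23 days → €294,000 × 3.5% × 23/366 = €646.6393
Laurelshore, January 24 – December 31, 1996: 343 days → €294,000 × 2.1% × 343/366 = €5,786.0164
Total = €6,432.6557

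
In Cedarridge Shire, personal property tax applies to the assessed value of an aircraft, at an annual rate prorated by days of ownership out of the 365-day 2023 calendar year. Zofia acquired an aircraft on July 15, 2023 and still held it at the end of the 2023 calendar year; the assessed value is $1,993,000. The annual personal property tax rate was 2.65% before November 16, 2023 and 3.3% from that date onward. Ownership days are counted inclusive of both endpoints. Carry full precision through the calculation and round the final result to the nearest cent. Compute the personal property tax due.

$26,231.16

July 15 – November 15, 2023: 124 days at 2.65% → $1,993,000 × 2.65% × 124/365 = $17,942.4603
November 16 – December 31, 2023: 46 days at 3.3% → $1,993,000 × 3.3% × 46/365 = $8,288.6959
Total = $26,231.1562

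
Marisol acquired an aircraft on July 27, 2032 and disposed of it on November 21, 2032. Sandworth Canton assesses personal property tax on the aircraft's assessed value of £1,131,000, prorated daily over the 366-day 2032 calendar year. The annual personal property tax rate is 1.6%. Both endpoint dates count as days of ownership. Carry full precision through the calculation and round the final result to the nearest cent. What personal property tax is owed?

£5,834.23

Days held (July 27 – November 21, 2032): 118 out of 366
Tax = £1,131,000 × 1.6% × 118/366 = £5,834.2295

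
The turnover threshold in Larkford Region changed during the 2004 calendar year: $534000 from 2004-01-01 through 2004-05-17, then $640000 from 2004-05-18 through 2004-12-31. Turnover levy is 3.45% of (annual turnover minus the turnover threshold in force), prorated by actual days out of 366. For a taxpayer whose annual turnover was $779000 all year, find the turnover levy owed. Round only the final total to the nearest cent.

$6174.37

2004-01-01 to 2004-05-17: 138 days, exemption $534000 → ($779000 − $534000) × 3.45% × 138/366 = $3187.0082
2004-05-18 to 2004-12-31: 228 days, exemption $640000 → ($779000 − $640000) × 3.45% × 228/366 = $2987.3607
Total = $6174.3689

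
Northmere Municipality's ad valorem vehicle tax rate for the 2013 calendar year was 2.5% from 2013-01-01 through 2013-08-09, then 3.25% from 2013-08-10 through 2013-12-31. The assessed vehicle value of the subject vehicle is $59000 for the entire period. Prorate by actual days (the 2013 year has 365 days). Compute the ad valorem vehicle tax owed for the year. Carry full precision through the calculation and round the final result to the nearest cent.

$1649.58

2013-01-01 to 2013-08-09: 221 days at 2.5% → $59000 × 2.5% × 221/365 = $893.0822
2013-08-10 to 2013-12-31: 144 days at 3.25% → $59000 × 3.25% × 144/365 = $756.4932
Total = $1649.5753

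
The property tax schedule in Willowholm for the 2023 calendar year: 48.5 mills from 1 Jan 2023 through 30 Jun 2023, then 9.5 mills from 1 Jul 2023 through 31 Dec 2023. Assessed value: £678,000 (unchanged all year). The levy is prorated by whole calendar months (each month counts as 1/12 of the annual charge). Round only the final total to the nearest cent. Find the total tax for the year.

1 Jan – 30 Jun 2023: 6 months at 48.5 mills → £678,000 × 4.85% × 6/12 = £16,441.5000
1 Jul – 31 Dec 2023: 6 months at 9.5 mills → £678,000 × 0.95% × 6/12 = £3,220.5000
Total = £19,662.0000

£19,662.00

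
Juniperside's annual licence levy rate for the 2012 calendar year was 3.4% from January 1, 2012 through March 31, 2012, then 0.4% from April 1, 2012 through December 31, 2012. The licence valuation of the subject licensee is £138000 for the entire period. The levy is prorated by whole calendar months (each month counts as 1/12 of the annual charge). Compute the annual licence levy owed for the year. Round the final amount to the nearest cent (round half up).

£1587.00

January 1 – March 31, 2012: 3 months at 3.4% → £138000 × 3.4% × 3/12 = £1173.0000
April 1 – December 31, 2012: 9 months at 0.4% → £138000 × 0.4% × 9/12 = £414.0000
Total = £1587.0000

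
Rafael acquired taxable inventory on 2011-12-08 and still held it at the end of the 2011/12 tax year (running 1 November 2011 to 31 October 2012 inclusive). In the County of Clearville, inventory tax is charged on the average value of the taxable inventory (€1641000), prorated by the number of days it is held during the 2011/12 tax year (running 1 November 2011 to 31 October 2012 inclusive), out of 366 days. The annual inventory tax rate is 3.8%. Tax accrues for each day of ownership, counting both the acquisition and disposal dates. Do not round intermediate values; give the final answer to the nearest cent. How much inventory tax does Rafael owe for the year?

Days held (2011-12-08 to 2012-10-31): 329 out of 366
Tax = €1641000 × 3.8% × 329/366 = €56054.0492

€56054.05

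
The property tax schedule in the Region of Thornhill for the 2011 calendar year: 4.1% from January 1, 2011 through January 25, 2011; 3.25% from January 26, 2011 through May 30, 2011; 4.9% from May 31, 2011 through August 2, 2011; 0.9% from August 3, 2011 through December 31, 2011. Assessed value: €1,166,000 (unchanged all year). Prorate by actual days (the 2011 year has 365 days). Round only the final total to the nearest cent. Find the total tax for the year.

€30,611.49

January 1 – January 25, 2011: 25 days at 4.1% → €1,166,000 × 4.1% × 25/365 = €3,274.3836
January 26 – May 30, 2011: 125 days at 3.25% → €1,166,000 × 3.25% × 125/365 = €12,977.7397
May 31 – August 2, 2011: 64 days at 4.9% → €1,166,000 × 4.9% × 64/365 = €10,018.0164
August 3 – December 31, 2011: 151 days at 0.9% → €1,166,000 × 0.9% × 151/365 = €4,341.3534
Total = €30,611.4932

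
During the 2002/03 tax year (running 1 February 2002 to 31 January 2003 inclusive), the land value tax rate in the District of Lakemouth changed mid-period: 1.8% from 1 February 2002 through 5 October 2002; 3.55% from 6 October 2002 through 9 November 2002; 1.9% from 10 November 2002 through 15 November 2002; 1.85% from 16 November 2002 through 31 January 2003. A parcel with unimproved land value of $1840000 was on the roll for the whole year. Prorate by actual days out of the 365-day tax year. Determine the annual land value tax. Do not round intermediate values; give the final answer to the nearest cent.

1 February – 5 October 2002: 247 days at 1.8% → $1840000 × 1.8% × 247/365 = $22412.7123
6 October – 9 November 2002: 35 days at 3.55% → $1840000 × 3.55% × 35/365 = $6263.5616
10 November – 15 November 2002: 6 days at 1.9% → $1840000 × 1.9% × 6/365 = $574.6849
16 November 2002 – 31 January 2003: 77 days at 1.85% → $1840000 × 1.85% × 77/365 = $7181.0411
Total = $36432.0000

$36432.00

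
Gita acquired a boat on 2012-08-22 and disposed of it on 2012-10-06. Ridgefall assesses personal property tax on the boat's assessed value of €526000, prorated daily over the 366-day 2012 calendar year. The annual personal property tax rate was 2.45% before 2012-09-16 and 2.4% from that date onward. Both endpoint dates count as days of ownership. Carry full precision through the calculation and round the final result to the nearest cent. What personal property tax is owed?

2012-08-22 to 2012-09-15: 25 days at 2.45% → €526000 × 2.45% × 25/366 = €880.2596
2012-09-16 to 2012-10-06: 21 days at 2.4% → €526000 × 2.4% × 21/366 = €724.3279
Total = €1604.5874

€1604.59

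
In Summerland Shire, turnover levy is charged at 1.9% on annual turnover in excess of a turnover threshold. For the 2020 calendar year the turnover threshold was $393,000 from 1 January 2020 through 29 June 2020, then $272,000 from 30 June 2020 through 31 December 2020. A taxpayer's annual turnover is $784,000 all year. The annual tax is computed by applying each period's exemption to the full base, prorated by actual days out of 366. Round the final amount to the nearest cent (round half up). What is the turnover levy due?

1 January – 29 June 2020: 181 days, exemption $393,000 → ($784,000 − $393,000) × 1.9% × 181/366 = $3,673.9044
30 June – 31 December 2020: 185 days, exemption $272,000 → ($784,000 − $272,000) × 1.9% × 185/366 = $4,917.1585
Total = $8,591.0628

$8,591.06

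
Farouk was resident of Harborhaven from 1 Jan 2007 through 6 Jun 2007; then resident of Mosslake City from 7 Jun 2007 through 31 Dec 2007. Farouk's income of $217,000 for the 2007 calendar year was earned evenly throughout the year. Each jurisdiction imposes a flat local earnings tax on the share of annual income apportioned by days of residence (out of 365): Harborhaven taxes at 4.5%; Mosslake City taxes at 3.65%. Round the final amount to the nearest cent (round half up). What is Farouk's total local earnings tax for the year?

$8,713.89

Harborhaven, 1 Jan – 6 Jun 2007: 157 days → $217,000 × 4.5% × 157/365 = $4,200.2877
Mosslake City, 7 Jun – 31 Dec 2007: 208 days → $217,000 × 3.65% × 208/365 = $4,513.6000
Total = $8,713.8877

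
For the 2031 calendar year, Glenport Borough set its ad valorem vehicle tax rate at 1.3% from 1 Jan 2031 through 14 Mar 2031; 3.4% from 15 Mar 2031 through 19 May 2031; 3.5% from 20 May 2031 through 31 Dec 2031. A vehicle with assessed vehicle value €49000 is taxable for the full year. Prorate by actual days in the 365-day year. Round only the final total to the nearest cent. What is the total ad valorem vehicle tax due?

1 Jan – 14 Mar 2031: 73 days at 1.3% → €49000 × 1.3% × 73/365 = €127.4000
15 Mar – 19 May 2031: 66 days at 3.4% → €49000 × 3.4% × 66/365 = €301.2493
20 May – 31 Dec 2031: 226 days at 3.5% → €49000 × 3.5% × 226/365 = €1061.8904
Total = €1490.5397

€1490.54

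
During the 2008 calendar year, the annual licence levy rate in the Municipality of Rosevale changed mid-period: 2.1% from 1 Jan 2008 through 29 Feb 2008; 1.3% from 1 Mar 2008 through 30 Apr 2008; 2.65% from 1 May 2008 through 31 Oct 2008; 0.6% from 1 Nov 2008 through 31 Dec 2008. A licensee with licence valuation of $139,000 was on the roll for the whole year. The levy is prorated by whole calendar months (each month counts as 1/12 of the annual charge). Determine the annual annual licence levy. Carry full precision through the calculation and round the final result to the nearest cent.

1 Jan – 29 Feb 2008: 2 months at 2.1% → $139,000 × 2.1% × 2/12 = $486.5000
1 Mar – 30 Apr 2008: 2 months at 1.3% → $139,000 × 1.3% × 2/12 = $301.1667
1 May – 31 Oct 2008: 6 months at 2.65% → $139,000 × 2.65% × 6/12 = $1,841.7500
1 Nov – 31 Dec 2008: 2 months at 0.6% → $139,000 × 0.6% × 2/12 = $139.0000
Total = $2,768.4167

$2,768.42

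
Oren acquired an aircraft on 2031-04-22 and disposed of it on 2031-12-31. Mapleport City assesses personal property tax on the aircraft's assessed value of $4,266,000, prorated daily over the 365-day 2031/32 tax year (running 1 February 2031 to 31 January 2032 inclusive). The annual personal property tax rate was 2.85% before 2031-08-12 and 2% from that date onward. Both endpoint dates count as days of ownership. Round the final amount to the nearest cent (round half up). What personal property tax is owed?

$70,500.03

2031-04-22 to 2031-08-11: 112 days at 2.85% → $4,266,000 × 2.85% × 112/365 = $37,307.0466
2031-08-12 to 2031-12-31: 142 days at 2% → $4,266,000 × 2% × 142/365 = $33,192.9863
Total = $70,500.0329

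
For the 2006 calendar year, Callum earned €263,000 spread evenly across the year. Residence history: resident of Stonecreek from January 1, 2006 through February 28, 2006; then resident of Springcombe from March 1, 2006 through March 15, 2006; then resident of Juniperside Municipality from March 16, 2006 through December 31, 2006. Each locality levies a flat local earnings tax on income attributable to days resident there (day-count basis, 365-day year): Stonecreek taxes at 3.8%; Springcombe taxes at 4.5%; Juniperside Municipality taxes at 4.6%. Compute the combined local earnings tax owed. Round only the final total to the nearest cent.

€11,747.09

Stonecreek, January 1 – February 28, 2006: 59 days → €263,000 × 3.8% × 59/365 = €1,615.4685
Springcombe, March 1 – March 15, 2006: 15 days → €263,000 × 4.5% × 15/365 = €486.3699
Juniperside Municipality, March 16 – December 31, 2006: 291 days → €263,000 × 4.6% × 291/365 = €9,645.2548
Total = €11,747.0932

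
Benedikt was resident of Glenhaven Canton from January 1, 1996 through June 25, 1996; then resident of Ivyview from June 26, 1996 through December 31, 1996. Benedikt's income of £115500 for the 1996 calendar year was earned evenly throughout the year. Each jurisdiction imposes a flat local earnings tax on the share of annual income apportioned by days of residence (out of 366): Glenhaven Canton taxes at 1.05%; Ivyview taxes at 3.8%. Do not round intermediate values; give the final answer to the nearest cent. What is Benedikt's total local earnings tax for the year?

£2852.94

Glenhaven Canton, January 1 – June 25, 1996: 177 days → £115500 × 1.05% × 177/366 = £586.4939
Ivyview, June 26 – December 31, 1996: 189 days → £115500 × 3.8% × 189/366 = £2266.4508
Total = £2852.9447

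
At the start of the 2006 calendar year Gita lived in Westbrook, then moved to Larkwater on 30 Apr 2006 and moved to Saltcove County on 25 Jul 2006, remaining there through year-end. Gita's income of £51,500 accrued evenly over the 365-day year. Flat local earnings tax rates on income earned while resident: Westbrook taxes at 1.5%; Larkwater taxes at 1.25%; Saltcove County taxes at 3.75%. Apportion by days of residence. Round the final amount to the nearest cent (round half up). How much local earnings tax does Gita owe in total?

£1,250.11

Westbrook, 1 Jan – 29 Apr 2006: 119 days → £51,500 × 1.5% × 119/365 = £251.8562
Larkwater, 30 Apr – 24 Jul 2006: 86 days → £51,500 × 1.25% × 86/365 = £151.6781
Saltcove County, 25 Jul – 31 Dec 2006: 160 days → £51,500 × 3.75% × 160/365 = £846.5753
Total = £1,250.1096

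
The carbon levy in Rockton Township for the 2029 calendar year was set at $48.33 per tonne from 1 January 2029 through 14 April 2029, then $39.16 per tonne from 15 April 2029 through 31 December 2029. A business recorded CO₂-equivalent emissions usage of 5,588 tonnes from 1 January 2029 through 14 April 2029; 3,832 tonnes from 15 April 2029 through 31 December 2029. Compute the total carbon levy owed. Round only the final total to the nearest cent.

$420,129.16

1 January – 14 April 2029: 5,588 tonnes at $48.33/tonne → $270,068.04
15 April – 31 December 2029: 3,832 tonnes at $39.16/tonne → $150,061.12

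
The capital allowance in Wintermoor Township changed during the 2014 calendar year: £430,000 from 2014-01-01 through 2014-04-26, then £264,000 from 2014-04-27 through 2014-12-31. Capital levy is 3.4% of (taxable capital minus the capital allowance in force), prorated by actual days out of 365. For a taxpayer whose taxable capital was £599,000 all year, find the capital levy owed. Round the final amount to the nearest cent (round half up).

2014-01-01 to 2014-04-26: 116 days, exemption £430,000 → (£599,000 − £430,000) × 3.4% × 116/365 = £1,826.1260
2014-04-27 to 2014-12-31: 249 days, exemption £264,000 → (£599,000 − £264,000) × 3.4% × 249/365 = £7,770.1644
Total = £9,596.2904

£9,596.29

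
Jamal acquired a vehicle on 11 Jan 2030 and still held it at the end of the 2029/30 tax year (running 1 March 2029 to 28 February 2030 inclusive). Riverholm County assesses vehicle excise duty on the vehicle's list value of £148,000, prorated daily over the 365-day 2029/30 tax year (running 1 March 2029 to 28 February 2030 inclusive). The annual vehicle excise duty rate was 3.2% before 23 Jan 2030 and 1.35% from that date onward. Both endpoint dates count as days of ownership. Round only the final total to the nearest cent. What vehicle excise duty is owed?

£358.24

11 Jan – 22 Jan 2030: 12 days at 3.2% → £148,000 × 3.2% × 12/365 = £155.7041
23 Jan – 28 Feb 2030: 37 days at 1.35% → £148,000 × 1.35% × 37/365 = £202.5370
Total = £358.2411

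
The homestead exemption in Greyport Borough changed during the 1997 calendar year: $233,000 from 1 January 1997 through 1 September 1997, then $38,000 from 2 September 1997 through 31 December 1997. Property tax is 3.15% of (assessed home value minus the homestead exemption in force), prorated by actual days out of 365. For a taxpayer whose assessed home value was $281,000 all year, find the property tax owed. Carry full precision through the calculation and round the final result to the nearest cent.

$3,548.28

1 January – 1 September 1997: 244 days, exemption $233,000 → ($281,000 − $233,000) × 3.15% × 244/365 = $1,010.7616
2 September – 31 December 1997: 121 days, exemption $38,000 → ($281,000 − $38,000) × 3.15% × 121/365 = $2,537.5192
Total = $3,548.2808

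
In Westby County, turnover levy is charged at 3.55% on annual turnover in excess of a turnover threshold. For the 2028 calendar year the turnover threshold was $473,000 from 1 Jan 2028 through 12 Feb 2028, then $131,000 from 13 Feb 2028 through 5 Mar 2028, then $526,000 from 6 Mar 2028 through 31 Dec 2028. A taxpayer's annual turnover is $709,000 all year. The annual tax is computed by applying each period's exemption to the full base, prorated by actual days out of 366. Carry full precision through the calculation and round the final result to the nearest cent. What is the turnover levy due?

1 Jan – 12 Feb 2028: 43 days, exemption $473,000 → ($709,000 − $473,000) × 3.55% × 43/366 = $984.3005
13 Feb – 5 Mar 2028: 22 days, exemption $131,000 → ($709,000 − $131,000) × 3.55% × 22/366 = $1,233.3825
6 Mar – 31 Dec 2028: 301 days, exemption $526,000 → ($709,000 − $526,000) × 3.55% × 301/366 = $5,342.7500
Total = $7,560.4331

$7,560.43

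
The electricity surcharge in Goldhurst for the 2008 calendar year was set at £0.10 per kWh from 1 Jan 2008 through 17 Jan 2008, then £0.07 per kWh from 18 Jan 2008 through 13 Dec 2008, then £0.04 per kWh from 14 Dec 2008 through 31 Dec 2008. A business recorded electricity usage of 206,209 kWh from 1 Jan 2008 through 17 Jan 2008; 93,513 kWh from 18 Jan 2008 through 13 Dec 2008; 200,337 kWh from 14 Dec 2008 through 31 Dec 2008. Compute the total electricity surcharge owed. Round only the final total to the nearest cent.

1 Jan – 17 Jan 2008: 206,209 kWh at £0.10/kWh → £20,620.90
18 Jan – 13 Dec 2008: 93,513 kWh at £0.07/kWh → £6,545.91
14 Dec – 31 Dec 2008: 200,337 kWh at £0.04/kWh → £8,013.48

£35,180.29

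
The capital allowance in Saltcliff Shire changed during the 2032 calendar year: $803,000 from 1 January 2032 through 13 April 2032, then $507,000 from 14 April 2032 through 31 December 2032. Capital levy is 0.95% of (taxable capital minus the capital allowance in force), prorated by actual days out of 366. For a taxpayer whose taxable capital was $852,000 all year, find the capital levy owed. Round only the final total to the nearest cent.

$2,478.46

1 January – 13 April 2032: 104 days, exemption $803,000 → ($852,000 − $803,000) × 0.95% × 104/366 = $132.2732
14 April – 31 December 2032: 262 days, exemption $507,000 → ($852,000 − $507,000) × 0.95% × 262/366 = $2,346.1885
Total = $2,478.4617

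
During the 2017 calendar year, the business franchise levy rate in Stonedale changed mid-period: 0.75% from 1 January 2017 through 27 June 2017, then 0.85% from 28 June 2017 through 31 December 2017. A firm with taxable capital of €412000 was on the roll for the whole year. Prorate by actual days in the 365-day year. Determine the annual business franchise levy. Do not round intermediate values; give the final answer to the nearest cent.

€3301.08

1 January – 27 June 2017: 178 days at 0.75% → €412000 × 0.75% × 178/365 = €1506.9041
28 June – 31 December 2017: 187 days at 0.85% → €412000 × 0.85% × 187/365 = €1794.1753
Total = €3301.0795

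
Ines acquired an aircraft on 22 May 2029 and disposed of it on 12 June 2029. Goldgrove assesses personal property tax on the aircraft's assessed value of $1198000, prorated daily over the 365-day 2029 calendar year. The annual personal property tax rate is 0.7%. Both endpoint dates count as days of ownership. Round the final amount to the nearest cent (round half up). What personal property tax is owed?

Days held (22 May – 12 June 2029): 22 out of 365
Tax = $1198000 × 0.7% × 22/365 = $505.4575

$505.46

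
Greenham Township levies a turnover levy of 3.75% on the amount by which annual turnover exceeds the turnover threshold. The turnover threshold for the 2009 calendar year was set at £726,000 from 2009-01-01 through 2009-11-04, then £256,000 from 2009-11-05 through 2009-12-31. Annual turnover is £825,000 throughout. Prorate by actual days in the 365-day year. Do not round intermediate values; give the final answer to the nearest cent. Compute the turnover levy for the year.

£6,464.90

2009-01-01 to 2009-11-04: 308 days, exemption £726,000 → (£825,000 − £726,000) × 3.75% × 308/365 = £3,132.7397
2009-11-05 to 2009-12-31: 57 days, exemption £256,000 → (£825,000 − £256,000) × 3.75% × 57/365 = £3,332.1575
Total = £6,464.8973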